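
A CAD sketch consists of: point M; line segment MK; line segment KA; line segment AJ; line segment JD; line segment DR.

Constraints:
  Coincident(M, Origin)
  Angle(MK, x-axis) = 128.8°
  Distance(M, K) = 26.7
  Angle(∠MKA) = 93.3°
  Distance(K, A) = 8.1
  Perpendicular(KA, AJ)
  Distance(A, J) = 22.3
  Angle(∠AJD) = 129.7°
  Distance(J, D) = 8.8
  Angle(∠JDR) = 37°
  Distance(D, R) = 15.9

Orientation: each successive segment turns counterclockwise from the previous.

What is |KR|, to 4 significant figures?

13.41

M is at the origin; MK runs at 128.8° with length 26.7, so K = (-16.73, 20.81). ∠MKA = 93.3° gives KA at -144.5° from the x-axis; with |KA| = 8.1, A = (-23.32, 16.10). The perpendicularity gives AJ at right angles to KA, so AJ runs at -54.50°; with |AJ| = 22.3, J = (-10.37, -2.050). ∠AJD = 129.7° gives JD at -4.200° from the x-axis; with |JD| = 8.8, D = (-1.599, -2.695). ∠JDR = 37.0° gives DR at 138.8° from the x-axis; with |DR| = 15.9, R = (-13.56, 7.779). Then |KR| = |R − K| = 13.41.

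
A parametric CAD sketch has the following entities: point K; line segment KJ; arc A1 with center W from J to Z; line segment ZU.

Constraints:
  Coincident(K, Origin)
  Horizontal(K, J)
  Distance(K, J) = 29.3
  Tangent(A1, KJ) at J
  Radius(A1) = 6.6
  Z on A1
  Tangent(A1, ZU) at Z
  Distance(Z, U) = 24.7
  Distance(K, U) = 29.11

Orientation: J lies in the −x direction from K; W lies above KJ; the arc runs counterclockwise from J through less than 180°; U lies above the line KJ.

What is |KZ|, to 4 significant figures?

23.63

Checks: |WZ| = 6.600 ✓; ∠(WZ, ZU) = 90.00° ✓; |ZU| = 24.70 ✓; |KU| = 29.11 ✓.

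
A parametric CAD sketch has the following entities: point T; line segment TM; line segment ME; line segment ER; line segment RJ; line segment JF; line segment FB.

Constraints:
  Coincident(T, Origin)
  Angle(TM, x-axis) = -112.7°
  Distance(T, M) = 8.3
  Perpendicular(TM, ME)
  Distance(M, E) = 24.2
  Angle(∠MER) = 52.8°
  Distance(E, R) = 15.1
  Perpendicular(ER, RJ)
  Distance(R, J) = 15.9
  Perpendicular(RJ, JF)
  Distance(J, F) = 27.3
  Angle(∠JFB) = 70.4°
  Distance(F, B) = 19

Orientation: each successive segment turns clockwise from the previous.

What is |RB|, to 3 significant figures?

21.0

RJ is perpendicular to JF, so JF runs at -150°; with |JF| = 27.3, F = (-28.1, -18.2). ∠JFB = 70.4° gives FB at 100° from the x-axis; with |FB| = 19.0, B = (-31.6, 0.489). Then |RB| = |B − R| = 21.0.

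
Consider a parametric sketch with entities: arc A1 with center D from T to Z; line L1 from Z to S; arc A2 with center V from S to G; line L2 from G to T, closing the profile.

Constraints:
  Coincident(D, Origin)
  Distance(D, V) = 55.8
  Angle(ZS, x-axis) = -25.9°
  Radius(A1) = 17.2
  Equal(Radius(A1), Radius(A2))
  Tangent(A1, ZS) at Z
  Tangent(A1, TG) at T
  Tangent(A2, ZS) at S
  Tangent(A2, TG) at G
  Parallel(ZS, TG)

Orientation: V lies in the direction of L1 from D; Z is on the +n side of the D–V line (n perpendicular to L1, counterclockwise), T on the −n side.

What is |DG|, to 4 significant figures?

58.39

Tangency of A1 to both parallel lines with radius 17.2 puts Z and T at D ± 17.2·n: Z = (7.513, 15.47), T = (-7.513, -15.47). Equal radii place S and G the same way about V: S = V + 17.2·n = (57.71, -8.901), G = V − 17.2·n = (42.68, -39.85). Then |DG| = |G − D| = 58.39.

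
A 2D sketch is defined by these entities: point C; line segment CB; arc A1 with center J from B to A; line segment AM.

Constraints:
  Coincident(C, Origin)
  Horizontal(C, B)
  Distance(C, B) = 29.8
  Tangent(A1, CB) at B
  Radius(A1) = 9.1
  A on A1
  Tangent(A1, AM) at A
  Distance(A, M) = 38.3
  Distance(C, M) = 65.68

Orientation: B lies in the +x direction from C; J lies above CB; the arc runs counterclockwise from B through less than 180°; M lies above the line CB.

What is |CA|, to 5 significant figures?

39.064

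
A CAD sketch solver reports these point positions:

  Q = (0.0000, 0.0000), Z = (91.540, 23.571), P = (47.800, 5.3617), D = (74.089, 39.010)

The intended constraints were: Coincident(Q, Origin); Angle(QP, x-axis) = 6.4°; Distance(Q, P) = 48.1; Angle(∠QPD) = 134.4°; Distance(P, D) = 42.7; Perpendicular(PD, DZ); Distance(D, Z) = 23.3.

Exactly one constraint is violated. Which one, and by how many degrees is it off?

Perpendicular(PD, DZ) — off by 3.50°.

Q = (0.00, 0.00) ✓; QP at 6.400° ✓; |QP| = 48.10 ✓; ∠QPD = 134.4° ✓; |PD| = 42.70 ✓; ∠(PD, DZ) = 93.50° ✗; |DZ| = 23.30 ✓.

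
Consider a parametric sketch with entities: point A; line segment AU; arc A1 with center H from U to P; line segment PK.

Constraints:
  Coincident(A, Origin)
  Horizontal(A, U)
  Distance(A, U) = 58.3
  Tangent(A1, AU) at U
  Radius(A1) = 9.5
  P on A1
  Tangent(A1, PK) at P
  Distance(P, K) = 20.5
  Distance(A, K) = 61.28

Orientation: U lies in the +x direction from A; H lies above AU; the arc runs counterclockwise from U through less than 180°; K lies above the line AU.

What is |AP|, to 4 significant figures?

67.46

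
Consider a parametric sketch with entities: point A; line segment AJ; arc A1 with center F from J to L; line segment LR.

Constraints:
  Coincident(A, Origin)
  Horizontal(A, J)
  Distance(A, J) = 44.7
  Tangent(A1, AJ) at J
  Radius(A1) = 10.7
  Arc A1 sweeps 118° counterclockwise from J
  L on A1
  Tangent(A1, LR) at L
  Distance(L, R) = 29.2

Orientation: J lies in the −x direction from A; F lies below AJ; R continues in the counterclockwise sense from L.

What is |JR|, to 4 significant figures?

41.72

A is at the origin; AJ is horizontal with |AJ| = 44.7 and J on the −x side, so J = (-44.70, 0.000). Tangency of A1 to AJ means the radius FJ is perpendicular to AJ, so F = J + (0, -10.7) = (-44.70, -10.70). On A1, J sits at bearing 90° from F; a 118° counterclockwise sweep puts L at bearing 208°, so L = F + 10.7·(cos 208°, sin 208°) = (-54.15, -15.72). The tangent condition forces FL to be normal to LR, so LR runs along (−sin 208°, cos 208°); with |LR| = 29.2, R = (-40.44, -41.51). Then |JR| = |R − J| = 41.72.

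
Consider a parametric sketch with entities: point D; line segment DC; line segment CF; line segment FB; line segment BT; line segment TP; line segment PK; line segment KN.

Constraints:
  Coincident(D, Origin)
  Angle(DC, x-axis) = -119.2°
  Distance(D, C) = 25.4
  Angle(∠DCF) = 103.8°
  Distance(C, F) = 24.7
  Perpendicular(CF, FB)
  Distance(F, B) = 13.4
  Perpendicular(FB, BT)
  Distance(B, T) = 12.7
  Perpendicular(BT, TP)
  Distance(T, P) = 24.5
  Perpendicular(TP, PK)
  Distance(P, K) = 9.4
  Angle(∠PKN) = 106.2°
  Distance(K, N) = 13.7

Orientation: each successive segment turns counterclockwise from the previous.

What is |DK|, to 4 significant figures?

45.09

D is at the origin; DC runs at -119.2° with length 25.4, so C = (-12.39, -22.17). ∠DCF = 103.8° gives CF at -43.00° from the x-axis; with |CF| = 24.7, F = (5.673, -39.02). CF ⟂ FB, so FB runs at 47.00°; with |FB| = 13.4, B = (14.81, -29.22). The perpendicularity gives BT at right angles to FB, so BT runs at 137.0°; with |BT| = 12.7, T = (5.523, -20.56). The perpendicularity gives TP at right angles to BT, so TP runs at -133.0°; with |TP| = 24.5, P = (-11.19, -38.47). TP ⟂ PK, so PK runs at -43.00°; with |PK| = 9.4, K = (-4.311, -44.89). Then |DK| = |K − D| = 45.09.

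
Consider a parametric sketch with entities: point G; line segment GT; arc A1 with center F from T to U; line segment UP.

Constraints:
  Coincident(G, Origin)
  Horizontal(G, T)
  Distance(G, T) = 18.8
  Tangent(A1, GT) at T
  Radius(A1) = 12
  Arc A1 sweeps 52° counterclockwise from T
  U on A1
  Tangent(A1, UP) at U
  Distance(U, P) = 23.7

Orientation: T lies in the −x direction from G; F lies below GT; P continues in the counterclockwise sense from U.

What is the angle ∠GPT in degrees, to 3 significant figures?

15.6°

G is at the origin; GT is horizontal with |GT| = 18.8 and T on the −x side, so T = (-18.8, 0.00). Tangency of A1 to GT means the radius FT is perpendicular to GT, so F = T + (0, -12) = (-18.8, -12.0). On A1, T sits at bearing 90° from F; a 52° counterclockwise sweep puts U at bearing 142°, so U = F + 12.0·(cos 142°, sin 142°) = (-28.3, -4.61). The tangent condition forces FU to be normal to UP, so UP runs along (−sin 142°, cos 142°); with |UP| = 23.7, P = (-42.8, -23.3). Then cos ∠GPT = PG·PT / (|PG||PT|), giving 15.6°.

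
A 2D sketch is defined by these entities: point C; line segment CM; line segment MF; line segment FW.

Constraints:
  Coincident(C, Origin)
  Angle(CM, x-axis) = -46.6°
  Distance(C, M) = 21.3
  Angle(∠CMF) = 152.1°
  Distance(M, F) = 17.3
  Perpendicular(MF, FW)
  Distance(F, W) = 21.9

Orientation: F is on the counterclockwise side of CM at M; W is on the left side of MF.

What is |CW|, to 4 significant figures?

38.04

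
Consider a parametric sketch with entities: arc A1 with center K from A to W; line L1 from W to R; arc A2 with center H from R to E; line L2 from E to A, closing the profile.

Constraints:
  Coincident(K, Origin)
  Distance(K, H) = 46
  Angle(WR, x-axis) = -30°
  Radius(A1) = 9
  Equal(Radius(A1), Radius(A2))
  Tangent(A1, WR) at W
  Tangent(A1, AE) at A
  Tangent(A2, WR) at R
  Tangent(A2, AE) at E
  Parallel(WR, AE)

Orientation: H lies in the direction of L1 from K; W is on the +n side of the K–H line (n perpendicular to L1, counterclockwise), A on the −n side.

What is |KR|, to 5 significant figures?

46.872

The slot axis is L1's direction at -30.0°, so u = (cos -30.0°, sin -30.0°) = (0.86603, -0.50000) and n = (−sin -30.0°, cos -30.0°) = (0.50000, 0.86603). K is at the origin and H lies 46.0 along u from K, so H = 46.0·u = (39.837, -23.000). Tangency of A1 to both parallel lines with radius 9.0 puts W and A at K ± 9.0·n: W = (4.5000, 7.7942), A = (-4.5000, -7.7942). Equal radii place R and E the same way about H: R = H + 9.0·n = (44.337, -15.206), E = H − 9.0·n = (35.337, -30.794). Then |KR| = |R − K| = 46.872.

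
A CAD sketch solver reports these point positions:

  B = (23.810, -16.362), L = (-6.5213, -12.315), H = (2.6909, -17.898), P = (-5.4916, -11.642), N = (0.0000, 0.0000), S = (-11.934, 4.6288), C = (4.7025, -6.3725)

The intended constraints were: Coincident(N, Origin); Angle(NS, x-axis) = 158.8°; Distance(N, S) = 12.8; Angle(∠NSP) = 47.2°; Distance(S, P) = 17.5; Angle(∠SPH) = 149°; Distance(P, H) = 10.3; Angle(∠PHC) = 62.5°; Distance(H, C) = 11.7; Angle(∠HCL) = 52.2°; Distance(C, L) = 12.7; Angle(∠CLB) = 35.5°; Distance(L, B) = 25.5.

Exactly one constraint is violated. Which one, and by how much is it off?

Distance(L, B) = 25.5 — off by 5.10.

N = (0.00, 0.00) ✓; NS at 158.8° ✓; |NS| = 12.80 ✓; ∠NSP = 47.20° ✓; |SP| = 17.50 ✓; ∠SPH = 149.0° ✓; |PH| = 10.30 ✓; ∠PHC = 62.50° ✓; |HC| = 11.70 ✓; ∠HCL = 52.20° ✓; |CL| = 12.70 ✓; ∠CLB = 35.50° ✓; |LB| = 30.60 ✗.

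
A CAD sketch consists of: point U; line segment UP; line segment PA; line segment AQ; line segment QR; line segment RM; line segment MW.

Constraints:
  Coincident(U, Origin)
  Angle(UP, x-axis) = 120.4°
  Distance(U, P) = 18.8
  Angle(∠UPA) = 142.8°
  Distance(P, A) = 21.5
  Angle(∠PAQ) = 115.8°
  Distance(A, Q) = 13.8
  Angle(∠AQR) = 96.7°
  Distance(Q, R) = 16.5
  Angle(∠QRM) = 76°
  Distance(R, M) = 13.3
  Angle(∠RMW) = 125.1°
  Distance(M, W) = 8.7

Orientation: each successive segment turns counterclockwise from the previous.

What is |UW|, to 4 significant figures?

31.06

∠QRM = 76.0° gives RM at 49.10° from the x-axis; with |RM| = 13.3, M = (-21.48, 11.76). ∠RMW = 125.1° gives MW at 104.0° from the x-axis; with |MW| = 8.7, W = (-23.59, 20.21). Then |UW| = |W − U| = 31.06.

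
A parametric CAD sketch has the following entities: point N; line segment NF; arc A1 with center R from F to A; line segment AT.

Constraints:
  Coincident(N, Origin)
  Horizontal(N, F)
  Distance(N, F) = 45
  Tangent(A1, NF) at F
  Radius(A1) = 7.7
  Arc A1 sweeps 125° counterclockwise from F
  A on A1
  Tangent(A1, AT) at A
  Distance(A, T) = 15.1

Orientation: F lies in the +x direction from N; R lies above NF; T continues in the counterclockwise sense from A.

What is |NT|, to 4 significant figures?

49.18

N is at the origin; NF is horizontal with |NF| = 45.0 and F on the +x side, so F = (45.00, 0.000). Since A1 is tangent to NF there, RF ⟂ NF, so R = F + (0, 7.7) = (45.00, 7.700). On A1, F sits at bearing -90° from R; a 125° counterclockwise sweep puts A at bearing 35°, so A = R + 7.7·(cos 35°, sin 35°) = (51.31, 12.12). A1 meets AT tangentially, so RA is at right angles to AT, so AT runs along (−sin 35°, cos 35°); with |AT| = 15.1, T = (42.65, 24.49). Then |NT| = |T − N| = 49.18.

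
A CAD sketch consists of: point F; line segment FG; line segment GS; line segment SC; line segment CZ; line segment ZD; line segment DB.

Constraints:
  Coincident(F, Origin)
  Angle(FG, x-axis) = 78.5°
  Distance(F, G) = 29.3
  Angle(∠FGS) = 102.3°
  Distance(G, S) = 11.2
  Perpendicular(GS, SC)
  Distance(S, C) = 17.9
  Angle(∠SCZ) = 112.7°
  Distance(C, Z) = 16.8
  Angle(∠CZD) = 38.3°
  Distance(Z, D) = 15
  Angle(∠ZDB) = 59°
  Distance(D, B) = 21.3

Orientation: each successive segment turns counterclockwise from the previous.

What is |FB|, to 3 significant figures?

19.9

F is at the origin; FG runs at 78.5° with length 29.3, so G = (5.84, 28.7). ∠FGS = 102.3° gives GS at 156° from the x-axis; with |GS| = 11.2, S = (-4.41, 33.2). The perpendicularity gives SC at right angles to GS, so SC runs at -114°; with |SC| = 17.9, C = (-11.6, 16.9). ∠SCZ = 112.7° gives CZ at -46.5° from the x-axis; with |CZ| = 16.8, Z = (-0.0652, 4.67). ∠CZD = 38.3° gives ZD at 95.2° from the x-axis; with |ZD| = 15.0, D = (-1.42, 19.6). ∠ZDB = 59.0° gives DB at -144° from the x-axis; with |DB| = 21.3, B = (-18.6, 7.03). Then |FB| = |B − F| = 19.9.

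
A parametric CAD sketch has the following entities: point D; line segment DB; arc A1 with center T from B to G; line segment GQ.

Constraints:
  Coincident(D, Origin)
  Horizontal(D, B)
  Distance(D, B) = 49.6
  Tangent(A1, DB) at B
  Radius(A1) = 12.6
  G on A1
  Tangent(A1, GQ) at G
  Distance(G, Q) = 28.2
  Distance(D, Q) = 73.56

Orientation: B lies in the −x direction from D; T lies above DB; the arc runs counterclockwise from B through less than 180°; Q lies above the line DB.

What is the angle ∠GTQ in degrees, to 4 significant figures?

65.92°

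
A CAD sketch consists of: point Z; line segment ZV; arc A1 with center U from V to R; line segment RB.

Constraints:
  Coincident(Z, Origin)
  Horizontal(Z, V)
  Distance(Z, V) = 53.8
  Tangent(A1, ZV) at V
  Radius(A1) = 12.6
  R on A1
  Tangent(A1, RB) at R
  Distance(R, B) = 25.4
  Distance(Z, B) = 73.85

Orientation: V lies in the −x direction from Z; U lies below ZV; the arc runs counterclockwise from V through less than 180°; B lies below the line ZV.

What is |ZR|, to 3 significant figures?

67.8

Z is at the origin; ZV is horizontal with |ZV| = 53.8 and V on the −x side, so V = (-53.8, 0.00). A1 meets ZV tangentially, so UV is at right angles to ZV, so U = V + (0, -12.6) = (-53.8, -12.6). Since UR ⟂ RB (tangency), |UB| = √(12.6² + 25.4²) = 28.4 regardless of where R sits on A1. So B lies on both circle(Z, 73.85) and circle(U, 28.4); the below-ZV intersection is B = (-62.3, -39.6). R is the foot of the tangent from B: R = (-66.2, -14.6).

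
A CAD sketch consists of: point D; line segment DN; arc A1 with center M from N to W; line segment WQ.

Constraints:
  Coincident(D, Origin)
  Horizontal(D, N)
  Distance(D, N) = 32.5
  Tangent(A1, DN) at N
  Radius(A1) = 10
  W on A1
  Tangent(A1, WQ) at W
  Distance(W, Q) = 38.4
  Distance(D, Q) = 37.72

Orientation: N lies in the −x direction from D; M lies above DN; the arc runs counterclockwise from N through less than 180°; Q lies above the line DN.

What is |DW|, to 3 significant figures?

24.4

Checks: |MW| = 10.00 ✓; ∠(MW, WQ) = 90.00° ✓; |WQ| = 38.40 ✓; |DQ| = 37.72 ✓.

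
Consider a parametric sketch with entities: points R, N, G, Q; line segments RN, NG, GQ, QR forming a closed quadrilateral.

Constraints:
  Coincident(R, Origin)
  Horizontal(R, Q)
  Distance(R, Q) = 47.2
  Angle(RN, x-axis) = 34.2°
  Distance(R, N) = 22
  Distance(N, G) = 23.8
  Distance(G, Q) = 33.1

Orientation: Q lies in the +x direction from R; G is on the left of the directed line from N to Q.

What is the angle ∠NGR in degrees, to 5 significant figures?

7.0408°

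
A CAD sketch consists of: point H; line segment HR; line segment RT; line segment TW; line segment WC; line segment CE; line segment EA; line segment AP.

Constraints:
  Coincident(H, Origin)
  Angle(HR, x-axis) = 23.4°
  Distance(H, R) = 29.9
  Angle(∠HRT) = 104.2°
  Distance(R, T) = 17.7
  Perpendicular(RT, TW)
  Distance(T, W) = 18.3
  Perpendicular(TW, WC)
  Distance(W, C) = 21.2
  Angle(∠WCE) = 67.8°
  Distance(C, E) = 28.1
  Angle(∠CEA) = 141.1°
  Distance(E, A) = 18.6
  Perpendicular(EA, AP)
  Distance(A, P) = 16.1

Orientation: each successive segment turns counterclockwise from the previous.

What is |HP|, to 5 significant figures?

49.819

H is at the origin; HR runs at 23.4° with length 29.9, so R = (27.441, 11.875). ∠HRT = 104.2° gives RT at 99.200° from the x-axis; with |RT| = 17.7, T = (24.611, 29.347). RT ⟂ TW, so TW runs at -170.80°; with |TW| = 18.3, W = (6.5464, 26.421). The perpendicularity gives WC at right angles to TW, so WC runs at -80.800°; with |WC| = 21.2, C = (9.9359, 5.4939). ∠WCE = 67.8° gives CE at 31.400° from the x-axis; with |CE| = 28.1, E = (33.921, 20.134). ∠CEA = 141.1° gives EA at 70.300° from the x-axis; with |EA| = 18.6, A = (40.191, 37.646). The perpendicularity gives AP at right angles to EA, so AP runs at 160.30°; with |AP| = 16.1, P = (25.033, 43.073). Then |HP| = |P − H| = 49.819.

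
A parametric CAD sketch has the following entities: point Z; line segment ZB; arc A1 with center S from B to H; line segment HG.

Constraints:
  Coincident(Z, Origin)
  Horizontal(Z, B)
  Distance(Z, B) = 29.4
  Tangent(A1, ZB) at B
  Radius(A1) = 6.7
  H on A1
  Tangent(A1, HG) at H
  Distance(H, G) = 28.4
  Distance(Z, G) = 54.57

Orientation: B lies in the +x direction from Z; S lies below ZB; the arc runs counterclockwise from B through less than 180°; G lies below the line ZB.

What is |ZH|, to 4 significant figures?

27.10

Z is at the origin; Z and B share the same y with |ZB| = 29.4 and B on the +x side, so B = (29.40, 0.000). A1 meets ZB tangentially, so SB is at right angles to ZB, so S = B + (0, -6.7) = (29.40, -6.700). Since SH ⟂ HG (tangency), |SG| = √(6.7² + 28.4²) = 29.18 regardless of where H sits on A1. So G lies on both circle(Z, 54.57) and circle(S, 29.18); the below-ZB intersection is G = (44.40, -31.73). H is the foot of the tangent from G: H = (24.60, -11.37).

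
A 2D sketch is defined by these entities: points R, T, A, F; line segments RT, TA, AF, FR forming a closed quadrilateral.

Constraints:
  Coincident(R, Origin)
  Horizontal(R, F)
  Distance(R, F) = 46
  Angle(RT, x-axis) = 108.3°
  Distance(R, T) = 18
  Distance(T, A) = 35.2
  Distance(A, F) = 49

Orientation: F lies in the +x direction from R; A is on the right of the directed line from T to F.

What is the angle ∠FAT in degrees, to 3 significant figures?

78.6°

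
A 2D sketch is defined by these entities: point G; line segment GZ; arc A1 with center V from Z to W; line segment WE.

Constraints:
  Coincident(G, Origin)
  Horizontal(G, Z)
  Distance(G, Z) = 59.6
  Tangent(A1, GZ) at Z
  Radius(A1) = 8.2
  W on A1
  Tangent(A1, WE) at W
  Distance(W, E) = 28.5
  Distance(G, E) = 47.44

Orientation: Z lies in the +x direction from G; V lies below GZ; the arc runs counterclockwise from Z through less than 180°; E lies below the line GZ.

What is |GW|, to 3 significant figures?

52.7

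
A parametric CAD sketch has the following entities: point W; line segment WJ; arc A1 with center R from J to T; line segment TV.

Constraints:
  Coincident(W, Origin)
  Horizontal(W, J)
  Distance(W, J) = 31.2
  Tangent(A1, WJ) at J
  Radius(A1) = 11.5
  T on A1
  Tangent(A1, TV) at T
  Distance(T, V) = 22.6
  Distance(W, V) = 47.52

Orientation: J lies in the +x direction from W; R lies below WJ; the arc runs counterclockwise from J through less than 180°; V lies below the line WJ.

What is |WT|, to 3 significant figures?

26.3

Checks: ∠(RJ, JW) = 90.00° ✓; |RT| = 11.50 ✓; ∠(RT, TV) = 90.00° ✓; |TV| = 22.60 ✓; |WV| = 47.52 ✓.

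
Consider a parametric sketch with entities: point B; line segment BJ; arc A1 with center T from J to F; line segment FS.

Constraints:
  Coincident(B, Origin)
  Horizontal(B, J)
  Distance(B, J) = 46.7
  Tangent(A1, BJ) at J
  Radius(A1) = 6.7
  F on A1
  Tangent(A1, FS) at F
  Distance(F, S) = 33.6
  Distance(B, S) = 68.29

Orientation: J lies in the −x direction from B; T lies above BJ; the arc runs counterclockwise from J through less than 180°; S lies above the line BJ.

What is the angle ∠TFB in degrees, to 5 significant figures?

140.53°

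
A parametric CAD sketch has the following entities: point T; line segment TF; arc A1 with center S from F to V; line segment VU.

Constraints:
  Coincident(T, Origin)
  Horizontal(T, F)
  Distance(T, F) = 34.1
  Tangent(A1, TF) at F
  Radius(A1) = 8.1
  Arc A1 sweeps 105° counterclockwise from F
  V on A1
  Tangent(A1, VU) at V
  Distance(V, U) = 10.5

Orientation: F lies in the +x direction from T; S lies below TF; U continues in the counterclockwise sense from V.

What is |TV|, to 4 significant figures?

28.19

T is at the origin; TF is horizontal with |TF| = 34.1 and F on the +x side, so F = (34.10, 0.000). Since A1 is tangent to TF there, SF ⟂ TF, so S = F + (0, -8.1) = (34.10, -8.100). On A1, F sits at bearing 90° from S; a 105° counterclockwise sweep puts V at bearing 195°, so V = S + 8.1·(cos 195°, sin 195°) = (26.28, -10.20). Then |TV| = |V − T| = 28.19.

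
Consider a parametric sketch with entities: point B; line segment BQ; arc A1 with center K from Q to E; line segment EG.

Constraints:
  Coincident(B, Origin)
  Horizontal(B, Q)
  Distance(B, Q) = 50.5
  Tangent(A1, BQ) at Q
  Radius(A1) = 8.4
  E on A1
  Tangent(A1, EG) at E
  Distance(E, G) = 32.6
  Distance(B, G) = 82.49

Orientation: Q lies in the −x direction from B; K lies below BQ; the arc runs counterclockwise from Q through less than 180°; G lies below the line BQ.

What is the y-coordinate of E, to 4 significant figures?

-3.187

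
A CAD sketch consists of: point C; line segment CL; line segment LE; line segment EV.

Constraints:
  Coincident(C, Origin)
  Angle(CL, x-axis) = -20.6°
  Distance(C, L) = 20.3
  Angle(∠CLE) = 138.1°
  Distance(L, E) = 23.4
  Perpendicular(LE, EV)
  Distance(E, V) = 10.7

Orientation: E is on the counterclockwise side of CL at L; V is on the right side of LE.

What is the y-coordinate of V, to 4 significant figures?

-8.611

C is at the origin; CL runs at -20.6° with length 20.3, so L = 20.3·(cos -20.6°, sin -20.6°) = (19.00, -7.142). ∠CLE = 138.1°, so LE runs at -20.6° + (180° − 138.1°) = 21.30° from the x-axis; with |LE| = 23.4, E = L + 23.4·(cos 21.30°, sin 21.30°) = (40.80, 1.358). LE is perpendicular to EV; with |EV| = 10.7 on the right of LE, V = E + 10.7·(0.3633, -0.9317) = (44.69, -8.611). So V.y = -8.611.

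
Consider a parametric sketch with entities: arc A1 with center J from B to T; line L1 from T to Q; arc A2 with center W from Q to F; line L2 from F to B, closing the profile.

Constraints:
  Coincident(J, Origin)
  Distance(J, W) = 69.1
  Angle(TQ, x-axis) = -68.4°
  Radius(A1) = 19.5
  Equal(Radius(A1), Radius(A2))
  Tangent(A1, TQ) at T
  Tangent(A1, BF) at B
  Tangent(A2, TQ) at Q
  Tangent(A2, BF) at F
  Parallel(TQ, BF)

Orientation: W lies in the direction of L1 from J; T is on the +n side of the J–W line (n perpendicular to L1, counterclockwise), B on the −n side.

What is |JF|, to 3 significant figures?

71.8

The slot axis is L1's direction at -68.4°, so u = (cos -68.4°, sin -68.4°) = (0.368, -0.930) and n = (−sin -68.4°, cos -68.4°) = (0.930, 0.368). J is at the origin and W lies 69.1 along u from J, so W = 69.1·u = (25.4, -64.2). Tangency of A1 to both parallel lines with radius 19.5 puts T and B at J ± 19.5·n: T = (18.1, 7.18), B = (-18.1, -7.18). Equal radii place Q and F the same way about W: Q = W + 19.5·n = (43.6, -57.1), F = W − 19.5·n = (7.31, -71.4). Then |JF| = |F − J| = 71.8.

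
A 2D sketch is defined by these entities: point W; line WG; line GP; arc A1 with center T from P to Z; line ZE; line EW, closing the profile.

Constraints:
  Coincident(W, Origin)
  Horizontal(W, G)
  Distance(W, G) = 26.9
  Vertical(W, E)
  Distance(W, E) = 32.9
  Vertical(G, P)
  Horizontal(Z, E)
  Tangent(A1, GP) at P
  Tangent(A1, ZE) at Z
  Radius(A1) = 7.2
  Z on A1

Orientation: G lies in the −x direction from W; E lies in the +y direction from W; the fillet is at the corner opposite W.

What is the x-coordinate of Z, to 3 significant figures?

-19.7

The virtual corner opposite W is at (-26.9, 32.9). The tangent condition forces TP to be normal to GP and tangency of A1 to ZE means the radius TZ is perpendicular to ZE, with radius 7.2, so the center T sits 7.2 in from both sides at T = (-19.7, 25.7). That places the tangent points at P = (-26.9, 25.7) on GP and Z = (-19.7, 32.9) on ZE. So Z.x = -19.7.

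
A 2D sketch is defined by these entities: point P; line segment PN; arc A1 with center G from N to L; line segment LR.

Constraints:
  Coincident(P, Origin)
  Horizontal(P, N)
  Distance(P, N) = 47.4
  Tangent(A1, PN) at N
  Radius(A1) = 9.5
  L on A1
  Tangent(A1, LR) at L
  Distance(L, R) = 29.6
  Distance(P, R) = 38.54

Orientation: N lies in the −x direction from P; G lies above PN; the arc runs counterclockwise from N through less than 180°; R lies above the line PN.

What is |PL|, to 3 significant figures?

39.5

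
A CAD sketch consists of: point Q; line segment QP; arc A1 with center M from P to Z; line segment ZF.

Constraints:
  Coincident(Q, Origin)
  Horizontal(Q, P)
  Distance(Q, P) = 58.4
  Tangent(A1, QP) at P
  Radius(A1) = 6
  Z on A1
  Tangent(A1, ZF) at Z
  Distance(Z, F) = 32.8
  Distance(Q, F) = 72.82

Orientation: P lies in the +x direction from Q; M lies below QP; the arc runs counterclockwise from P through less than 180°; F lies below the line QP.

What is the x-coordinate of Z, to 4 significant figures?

52.62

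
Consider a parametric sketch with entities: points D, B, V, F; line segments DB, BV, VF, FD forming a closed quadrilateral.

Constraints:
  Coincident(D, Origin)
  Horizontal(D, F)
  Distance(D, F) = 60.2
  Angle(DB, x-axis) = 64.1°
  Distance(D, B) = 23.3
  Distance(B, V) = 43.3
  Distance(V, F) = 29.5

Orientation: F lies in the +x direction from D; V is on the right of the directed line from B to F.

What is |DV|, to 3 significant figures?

37.7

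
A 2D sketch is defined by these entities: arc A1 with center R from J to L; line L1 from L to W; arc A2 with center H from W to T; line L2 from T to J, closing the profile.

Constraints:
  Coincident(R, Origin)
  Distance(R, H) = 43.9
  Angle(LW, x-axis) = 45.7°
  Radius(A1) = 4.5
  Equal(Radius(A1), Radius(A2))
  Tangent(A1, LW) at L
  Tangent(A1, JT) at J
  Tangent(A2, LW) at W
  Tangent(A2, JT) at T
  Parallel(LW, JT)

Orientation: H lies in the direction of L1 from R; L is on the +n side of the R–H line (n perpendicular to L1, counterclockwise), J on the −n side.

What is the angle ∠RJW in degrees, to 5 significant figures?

78.414°

Tangency of A1 to both parallel lines with radius 4.5 puts L and J at R ± 4.5·n: L = (-3.2206, 3.1429), J = (3.2206, -3.1429). Equal radii place W and T the same way about H: W = H + 4.5·n = (27.440, 34.562), T = H − 4.5·n = (33.881, 28.276). Then cos ∠RJW = JR·JW / (|JR||JW|), giving 78.414°.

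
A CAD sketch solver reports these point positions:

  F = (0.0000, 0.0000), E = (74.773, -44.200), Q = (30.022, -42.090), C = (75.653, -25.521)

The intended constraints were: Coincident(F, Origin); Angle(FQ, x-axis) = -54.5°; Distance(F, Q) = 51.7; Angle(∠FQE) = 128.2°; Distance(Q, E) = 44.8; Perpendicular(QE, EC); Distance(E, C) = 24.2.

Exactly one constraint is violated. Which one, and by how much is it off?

Distance(E, C) = 24.2 — off by 5.50.

F = (0.00, 0.00) ✓; FQ at -54.50° ✓; |FQ| = 51.70 ✓; ∠FQE = 128.2° ✓; |QE| = 44.80 ✓; ∠(QE, EC) = 90.00° ✓; |EC| = 18.70 ✗.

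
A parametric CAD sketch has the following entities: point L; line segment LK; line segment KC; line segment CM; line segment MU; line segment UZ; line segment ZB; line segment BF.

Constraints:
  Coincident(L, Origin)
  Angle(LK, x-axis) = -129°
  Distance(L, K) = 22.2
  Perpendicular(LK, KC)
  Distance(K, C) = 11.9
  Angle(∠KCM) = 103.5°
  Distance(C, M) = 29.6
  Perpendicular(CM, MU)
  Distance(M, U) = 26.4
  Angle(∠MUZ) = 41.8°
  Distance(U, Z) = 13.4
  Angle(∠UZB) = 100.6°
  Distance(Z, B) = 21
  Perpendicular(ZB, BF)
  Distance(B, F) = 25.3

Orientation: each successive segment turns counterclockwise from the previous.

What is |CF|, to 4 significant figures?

55.65

L is at the origin; LK runs at -129.0° with length 22.2, so K = (-13.97, -17.25). LK is perpendicular to KC, so KC runs at -39.00°; with |KC| = 11.9, C = (-4.723, -24.74). ∠KCM = 103.5° gives CM at 37.50° from the x-axis; with |CM| = 29.6, M = (18.76, -6.722). The perpendicularity gives MU at right angles to CM, so MU runs at 127.5°; with |MU| = 26.4, U = (2.689, 14.22). ∠MUZ = 41.8° gives UZ at -94.30° from the x-axis; with |UZ| = 13.4, Z = (1.684, 0.8600). ∠UZB = 100.6° gives ZB at -14.90° from the x-axis; with |ZB| = 21.0, B = (21.98, -4.540). ZB is perpendicular to BF, so BF runs at 75.10°; with |BF| = 25.3, F = (28.48, 19.91). Then |CF| = |F − C| = 55.65.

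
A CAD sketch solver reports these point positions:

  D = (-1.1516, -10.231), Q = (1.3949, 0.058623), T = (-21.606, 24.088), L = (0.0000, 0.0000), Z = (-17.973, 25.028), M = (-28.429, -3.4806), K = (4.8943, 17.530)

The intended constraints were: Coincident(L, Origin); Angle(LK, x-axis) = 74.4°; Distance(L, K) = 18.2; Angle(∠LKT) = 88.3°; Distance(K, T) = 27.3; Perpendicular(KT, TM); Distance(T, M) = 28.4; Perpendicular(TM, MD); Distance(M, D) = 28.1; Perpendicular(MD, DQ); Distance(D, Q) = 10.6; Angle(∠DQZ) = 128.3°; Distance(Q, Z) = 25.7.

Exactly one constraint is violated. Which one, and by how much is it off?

Distance(Q, Z) = 25.7 — off by 5.90.

L = (0.00, 0.00) ✓; LK at 74.40° ✓; |LK| = 18.20 ✓; ∠LKT = 88.30° ✓; |KT| = 27.30 ✓; ∠(KT, TM) = 90.00° ✓; |TM| = 28.40 ✓; ∠(TM, MD) = 90.00° ✓; |MD| = 28.10 ✓; ∠(MD, DQ) = 90.00° ✓; |DQ| = 10.60 ✓; ∠DQZ = 128.3° ✓; |QZ| = 31.60 ✗.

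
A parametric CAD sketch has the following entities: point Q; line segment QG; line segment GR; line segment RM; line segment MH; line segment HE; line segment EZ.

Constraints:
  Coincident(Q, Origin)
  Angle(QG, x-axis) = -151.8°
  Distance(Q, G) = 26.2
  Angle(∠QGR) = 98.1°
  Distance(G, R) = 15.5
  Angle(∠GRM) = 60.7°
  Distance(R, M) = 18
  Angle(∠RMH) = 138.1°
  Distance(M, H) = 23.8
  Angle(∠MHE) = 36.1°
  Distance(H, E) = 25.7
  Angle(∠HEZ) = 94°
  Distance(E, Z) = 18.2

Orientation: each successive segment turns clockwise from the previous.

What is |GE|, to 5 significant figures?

2.5702

Q is at the origin; QG runs at -151.8° with length 26.2, so G = (-23.090, -12.381). ∠QGR = 98.1° gives GR at 126.30° from the x-axis; with |GR| = 15.5, R = (-32.266, 0.11106). ∠GRM = 60.7° gives RM at 7.0000° from the x-axis; with |RM| = 18.0, M = (-14.401, 2.3047). ∠RMH = 138.1° gives MH at -34.900° from the x-axis; with |MH| = 23.8, H = (5.1191, -11.312). ∠MHE = 36.1° gives HE at -178.80° from the x-axis; with |HE| = 25.7, E = (-20.575, -11.851). Then |GE| = |E − G| = 2.5702.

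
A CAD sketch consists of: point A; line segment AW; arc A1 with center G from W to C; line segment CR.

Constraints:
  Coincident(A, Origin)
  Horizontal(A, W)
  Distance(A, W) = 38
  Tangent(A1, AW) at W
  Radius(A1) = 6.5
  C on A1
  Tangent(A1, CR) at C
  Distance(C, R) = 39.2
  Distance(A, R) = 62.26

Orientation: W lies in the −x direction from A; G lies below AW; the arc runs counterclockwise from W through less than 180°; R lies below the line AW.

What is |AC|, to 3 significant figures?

45.0

A is at the origin; A and W share the same y with |AW| = 38.0 and W on the −x side, so W = (-38.0, 0.00). Tangency of A1 to AW means the radius GW is perpendicular to AW, so G = W + (0, -6.5) = (-38.0, -6.50). Since GC ⟂ CR (tangency), |GR| = √(6.5² + 39.2²) = 39.7 regardless of where C sits on A1. So R lies on both circle(A, 62.26) and circle(G, 39.7); the below-AW intersection is R = (-41.9, -46.0). C is the foot of the tangent from R: C = (-44.5, -6.93).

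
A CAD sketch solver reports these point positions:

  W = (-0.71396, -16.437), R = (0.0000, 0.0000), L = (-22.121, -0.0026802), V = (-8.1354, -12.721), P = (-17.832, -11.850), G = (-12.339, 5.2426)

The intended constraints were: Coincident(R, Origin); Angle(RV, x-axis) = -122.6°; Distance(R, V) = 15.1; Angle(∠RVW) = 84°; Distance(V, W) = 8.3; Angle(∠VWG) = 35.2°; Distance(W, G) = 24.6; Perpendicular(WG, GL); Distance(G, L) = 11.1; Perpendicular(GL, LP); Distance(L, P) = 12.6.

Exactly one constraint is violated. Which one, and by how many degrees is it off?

Perpendicular(GL, LP) — off by 8.30°.

R = (0.00, 0.00) ✓; RV at -122.6° ✓; |RV| = 15.10 ✓; ∠RVW = 84.00° ✓; |VW| = 8.300 ✓; ∠VWG = 35.20° ✓; |WG| = 24.60 ✓; ∠(WG, GL) = 90.00° ✓; |GL| = 11.10 ✓; ∠(GL, LP) = 81.70° ✗; |LP| = 12.60 ✓.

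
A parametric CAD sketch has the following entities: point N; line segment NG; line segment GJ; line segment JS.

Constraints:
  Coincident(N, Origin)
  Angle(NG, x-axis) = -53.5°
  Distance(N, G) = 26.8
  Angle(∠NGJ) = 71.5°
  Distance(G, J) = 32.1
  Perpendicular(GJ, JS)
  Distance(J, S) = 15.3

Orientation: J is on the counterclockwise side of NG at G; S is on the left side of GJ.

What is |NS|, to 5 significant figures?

25.673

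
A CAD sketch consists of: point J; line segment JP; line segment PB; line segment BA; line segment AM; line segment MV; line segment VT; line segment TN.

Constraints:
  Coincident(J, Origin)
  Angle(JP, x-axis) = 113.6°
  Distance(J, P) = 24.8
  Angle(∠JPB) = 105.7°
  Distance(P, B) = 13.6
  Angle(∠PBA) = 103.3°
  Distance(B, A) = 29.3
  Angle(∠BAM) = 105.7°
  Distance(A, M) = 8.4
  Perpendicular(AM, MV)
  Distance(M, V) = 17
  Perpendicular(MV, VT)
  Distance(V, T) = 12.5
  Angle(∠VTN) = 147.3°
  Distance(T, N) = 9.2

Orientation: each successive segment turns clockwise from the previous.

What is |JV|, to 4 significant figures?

13.01

J is at the origin; JP runs at 113.6° with length 24.8, so P = (-9.929, 22.73). ∠JPB = 105.7° gives PB at 39.30° from the x-axis; with |PB| = 13.6, B = (0.5956, 31.34). ∠PBA = 103.3° gives BA at -37.40° from the x-axis; with |BA| = 29.3, A = (23.87, 13.54). ∠BAM = 105.7° gives AM at -111.7° from the x-axis; with |AM| = 8.4, M = (20.77, 5.739). The perpendicularity gives MV at right angles to AM, so MV runs at 158.3°; with |MV| = 17.0, V = (4.971, 12.02). Then |JV| = |V − J| = 13.01.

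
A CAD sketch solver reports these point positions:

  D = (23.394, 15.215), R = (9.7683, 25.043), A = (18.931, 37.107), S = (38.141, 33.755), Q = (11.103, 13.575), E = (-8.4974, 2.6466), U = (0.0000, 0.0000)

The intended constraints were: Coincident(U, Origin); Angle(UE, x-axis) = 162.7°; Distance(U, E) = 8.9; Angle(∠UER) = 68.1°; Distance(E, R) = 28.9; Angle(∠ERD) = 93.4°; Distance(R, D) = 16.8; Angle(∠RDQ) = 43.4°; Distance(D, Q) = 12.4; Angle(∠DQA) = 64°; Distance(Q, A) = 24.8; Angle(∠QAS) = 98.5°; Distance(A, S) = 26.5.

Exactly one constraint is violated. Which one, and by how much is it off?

Distance(A, S) = 26.5 — off by 7.00.

U = (0.00, 0.00) ✓; UE at 162.7° ✓; |UE| = 8.900 ✓; ∠UER = 68.10° ✓; |ER| = 28.90 ✓; ∠ERD = 93.40° ✓; |RD| = 16.80 ✓; ∠RDQ = 43.40° ✓; |DQ| = 12.40 ✓; ∠DQA = 64.00° ✓; |QA| = 24.80 ✓; ∠QAS = 98.50° ✓; |AS| = 19.50 ✗.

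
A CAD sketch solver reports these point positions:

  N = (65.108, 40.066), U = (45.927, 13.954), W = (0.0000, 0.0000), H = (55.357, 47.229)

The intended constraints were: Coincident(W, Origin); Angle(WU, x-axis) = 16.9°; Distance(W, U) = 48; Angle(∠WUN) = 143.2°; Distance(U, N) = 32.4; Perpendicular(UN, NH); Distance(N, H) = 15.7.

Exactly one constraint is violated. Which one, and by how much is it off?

Distance(N, H) = 15.7 — off by 3.60.

W = (0.00, 0.00) ✓; WU at 16.90° ✓; |WU| = 48.00 ✓; ∠WUN = 143.2° ✓; |UN| = 32.40 ✓; ∠(UN, NH) = 90.00° ✓; |NH| = 12.10 ✗.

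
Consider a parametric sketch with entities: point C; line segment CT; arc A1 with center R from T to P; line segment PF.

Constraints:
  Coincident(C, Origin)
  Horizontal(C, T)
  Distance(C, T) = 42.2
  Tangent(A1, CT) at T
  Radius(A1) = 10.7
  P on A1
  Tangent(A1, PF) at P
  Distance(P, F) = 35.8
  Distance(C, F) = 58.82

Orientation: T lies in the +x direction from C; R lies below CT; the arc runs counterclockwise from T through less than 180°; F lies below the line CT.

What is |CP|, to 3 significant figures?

33.6

Checks: |RP| = 10.70 ✓; ∠(RP, PF) = 90.00° ✓; |PF| = 35.80 ✓; |CF| = 58.82 ✓.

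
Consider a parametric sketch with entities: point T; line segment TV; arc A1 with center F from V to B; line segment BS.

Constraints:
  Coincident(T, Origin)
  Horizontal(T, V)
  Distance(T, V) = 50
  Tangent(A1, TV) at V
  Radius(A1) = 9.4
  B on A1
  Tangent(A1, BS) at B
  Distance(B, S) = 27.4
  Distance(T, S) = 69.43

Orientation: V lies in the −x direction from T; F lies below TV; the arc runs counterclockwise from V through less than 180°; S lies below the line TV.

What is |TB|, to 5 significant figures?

60.172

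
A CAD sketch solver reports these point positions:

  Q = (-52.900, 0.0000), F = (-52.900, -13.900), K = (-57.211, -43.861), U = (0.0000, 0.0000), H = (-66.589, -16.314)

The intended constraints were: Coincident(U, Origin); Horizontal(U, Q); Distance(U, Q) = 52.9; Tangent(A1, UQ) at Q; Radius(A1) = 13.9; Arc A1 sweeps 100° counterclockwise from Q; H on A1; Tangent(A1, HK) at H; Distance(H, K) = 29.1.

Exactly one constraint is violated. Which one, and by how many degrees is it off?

Tangent(A1, HK) at H — off by 8.80°.

U = (0.00, 0.00) ✓; U.y = 0.00, Q.y = 0.00 ✓; |UQ| = 52.90 ✓; ∠(FQ, QU) = 90.00° ✓; |FQ| = 13.90 ✓; bearing(F→H) − bearing(F→Q) = 100.0° ✓; |FH| = 13.90 ✓; ∠(FH, HK) = 81.20° ✗; |HK| = 29.10 ✓.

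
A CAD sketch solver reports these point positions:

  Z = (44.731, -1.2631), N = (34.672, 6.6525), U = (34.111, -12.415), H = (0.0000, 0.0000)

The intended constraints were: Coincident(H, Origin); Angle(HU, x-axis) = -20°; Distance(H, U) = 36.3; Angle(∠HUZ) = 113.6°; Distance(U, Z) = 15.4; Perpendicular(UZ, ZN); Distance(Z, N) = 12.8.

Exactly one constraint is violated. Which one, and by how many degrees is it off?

Perpendicular(UZ, ZN) — off by 5.40°.

H = (0.00, 0.00) ✓; HU at -20.00° ✓; |HU| = 36.30 ✓; ∠HUZ = 113.6° ✓; |UZ| = 15.40 ✓; ∠(UZ, ZN) = 95.40° ✗; |ZN| = 12.80 ✓.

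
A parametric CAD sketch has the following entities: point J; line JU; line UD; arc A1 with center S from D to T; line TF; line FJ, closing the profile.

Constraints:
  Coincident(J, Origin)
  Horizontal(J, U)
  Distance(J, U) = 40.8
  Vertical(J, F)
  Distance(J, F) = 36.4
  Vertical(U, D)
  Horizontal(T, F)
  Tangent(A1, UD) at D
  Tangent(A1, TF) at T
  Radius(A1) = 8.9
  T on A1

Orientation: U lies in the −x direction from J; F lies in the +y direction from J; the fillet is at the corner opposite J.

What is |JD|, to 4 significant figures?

49.20

J is at the origin; JU is horizontal with |JU| = 40.8 and U on the −x side, so U = (-40.80, 0.000). J and F share the same x with |JF| = 36.4 and F on the +y side, so F = (0.000, 36.40). The virtual corner opposite J is at (-40.80, 36.40). Since A1 is tangent to UD there, SD ⟂ UD and the tangent condition forces ST to be normal to TF, with radius 8.9, so the center S sits 8.9 in from both sides at S = (-31.90, 27.50). That places the tangent points at D = (-40.80, 27.50) on UD and T = (-31.90, 36.40) on TF. Then |JD| = |D − J| = 49.20.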